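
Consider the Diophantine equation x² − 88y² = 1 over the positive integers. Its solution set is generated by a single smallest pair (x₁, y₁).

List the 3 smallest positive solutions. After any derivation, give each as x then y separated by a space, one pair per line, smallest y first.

197 21
77617 8274
30580901 3259935

√88 → a₀=9, period (2,1,1,1,2,18); ℓ=6 even so k=5
k=0  a_k=9  p_k/q_k = 9/1
…
k=2  a_k=1  p_k/q_k = 28/3
…
k=4  a_k=1  p_k/q_k = 75/8
k=5  a_k=2  p_k/q_k = 197/21
(x₁, y₁) = (197, 21);  197² − 88·21² = 1 ✓
k=2:  x_2 = 197·197+88·21·21 = 77617,  y_2 = 197·21+21·197 = 8274
k=3:  x_3 = 197·77617+88·21·8274 = 30580901,  y_3 = 197·8274+21·77617 = 3259935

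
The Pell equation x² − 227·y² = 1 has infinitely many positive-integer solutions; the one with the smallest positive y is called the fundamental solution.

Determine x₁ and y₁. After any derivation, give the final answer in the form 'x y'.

√227 → a₀=15, period (15,30); ℓ=2 even so k=1
k=0  a_k=15  p_k/q_k = 15/1
k=1  a_k=15  p_k/q_k = 226/15
fundamental: x₁=226, y₁=15  (since 51076 − 227·225 = 1)

226 15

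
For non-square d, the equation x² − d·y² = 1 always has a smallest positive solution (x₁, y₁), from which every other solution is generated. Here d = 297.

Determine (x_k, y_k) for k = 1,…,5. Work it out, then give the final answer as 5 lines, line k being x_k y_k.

√297 → a₀=17, period (4,3,1,1,2,1,1,3,4,34); ℓ=10 even so k=9
a_0=17:  p_0=17·1+0=17,  q_0=17·0+1=1
a_1=4:  p_1=4·17+1=69,  q_1=4·1+0=4
a_2=3:  p_2=3·69+17=224,  q_2=3·4+1=13
…
a_4=1:  p_4=1·293+224=517,  q_4=1·17+13=30
…
a_6=1:  p_6=1·1327+517=1844,  q_6=1·77+30=107
a_7=1:  p_7=1·1844+1327=3171,  q_7=1·107+77=184
a_8=3:  p_8=3·3171+1844=11357,  q_8=3·184+107=659
a_9=4:  p_9=4·11357+3171=48599,  q_9=4·659+184=2820
fundamental: x₁=48599, y₁=2820  (since 2361862801 − 297·7952400 = 1)
k=2:  x_2 = 48599·48599+297·2820·2820 = 4723725601,  y_2 = 48599·2820+2820·48599 = 274098360
k=3:  x_3 = 48599·4723725601+297·2820·274098360 = 459136680917399,  y_3 = 48599·274098360+2820·4723725601 = 26641812392460
k=4:  x_4 = 48599·459136680917399+297·2820·26641812392460 = 44627167107085622401,  y_4 = 48599·26641812392460+2820·459136680917399 = 2589530880648228720
k=5:  x_5 = 48599·44627167107085622401+297·2820·2589530880648228720 = 4337671388015371645214999,  y_5 = 48599·2589530880648228720+2820·44627167107085622401 = 251697222510604722734100

48599 2820
4723725601 274098360
459136680917399 26641812392460
44627167107085622401 2589530880648228720
4337671388015371645214999 251697222510604722734100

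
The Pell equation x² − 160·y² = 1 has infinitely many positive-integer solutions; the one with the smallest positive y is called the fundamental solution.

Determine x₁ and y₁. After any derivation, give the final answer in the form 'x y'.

√160 = [12; 1,1,1,5,1,1,1,24, …], period ℓ=8 (even) → k=7
step 0: (12, 1)  from 12·(1,0) + (0,1)
…
step 2: (25, 2)  from 1·(13,1) + (12,1)
…
step 6: (468, 37)  from 1·(253,20) + (215,17)
step 7: (721, 57)  from 1·(468,37) + (253,20)
fundamental: x₁=721, y₁=57  (since 519841 − 160·3249 = 1)

721 57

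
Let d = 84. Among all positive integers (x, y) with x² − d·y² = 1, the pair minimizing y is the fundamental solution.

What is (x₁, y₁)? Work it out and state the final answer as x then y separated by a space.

55 6

√84 → a₀=9, period (6,18); ℓ=2 even so k=1
step 0: (9, 1)  from 9·(1,0) + (0,1)
step 1: (55, 6)  from 6·(9,1) + (1,0)
→ (55, 6).  Check: 55²=3025, 84·6²=3024, difference 1.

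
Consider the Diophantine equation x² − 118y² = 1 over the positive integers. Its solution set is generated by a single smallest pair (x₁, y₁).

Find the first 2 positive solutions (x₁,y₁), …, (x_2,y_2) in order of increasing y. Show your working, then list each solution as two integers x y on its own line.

[10; 1,6,3,2,10,2,3,6,1,20] for √118; ℓ=10 ⇒ convergent index 9
step 0: (10, 1)  from 10·(1,0) + (0,1)
step 1: (11, 1)  from 1·(10,1) + (1,0)
…
step 5: (5779, 532)  from 10·(554,51) + (239,22)
…
step 8: (264802, 24377)  from 6·(42115,3877) + (12112,1115)
step 9: (306917, 28254)  from 1·(264802,24377) + (42115,3877)
→ (306917, 28254).  Check: 306917²=94198044889, 118·28254²=94198044888, difference 1.
(x_2, y_2) = (306917·306917 + 118·28254·28254, 306917·28254 + 28254·306917) = (188396089777, 17343265836)

306917 28254
188396089777 17343265836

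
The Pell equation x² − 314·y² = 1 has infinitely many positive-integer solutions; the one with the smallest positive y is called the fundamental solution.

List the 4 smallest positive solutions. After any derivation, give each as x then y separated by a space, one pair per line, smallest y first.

√314 = [17; 1,2,1,1,2,1,34, …], period ℓ=7 (odd) → k=13
k=0  a_k=17  p_k/q_k = 17/1
…
k=12  a_k=2  p_k/q_k = 282617/15949
k=13  a_k=1  p_k/q_k = 392499/22150
fundamental: x₁=392499, y₁=22150  (since 154055465001 − 314·490622500 = 1)
(392499+22150√314)^2 = 308110930001 + 17387705700√314
(392499+22150√314)^3 = 241866463828532499 + 13649314199066450√314
(392499+22150√314)^4 = 189864690372162243720001 + 10714684347621377411400√314

392499 22150
308110930001 17387705700
241866463828532499 13649314199066450
189864690372162243720001 10714684347621377411400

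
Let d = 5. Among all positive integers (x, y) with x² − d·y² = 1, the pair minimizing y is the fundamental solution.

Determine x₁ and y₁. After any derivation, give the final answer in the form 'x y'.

9 4

√5 → a₀=2, period (4); ℓ=1 odd so k=1
i=0: a=2 ⇒ p=2, q=1
i=1: a=4 ⇒ p=9, q=4
→ (9, 4).  Check: 9²=81, 5·4²=80, difference 1.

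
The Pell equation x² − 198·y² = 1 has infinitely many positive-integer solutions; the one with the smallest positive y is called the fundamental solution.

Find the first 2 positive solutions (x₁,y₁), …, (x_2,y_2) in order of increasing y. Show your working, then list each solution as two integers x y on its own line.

√198 = [14; 14,28, …], period ℓ=2 (even) → k=1
a_0=14:  p_0=14·1+0=14,  q_0=14·0+1=1
a_1=14:  p_1=14·14+1=197,  q_1=14·1+0=14
(x₁, y₁) = (197, 14);  197² − 198·14² = 1 ✓
(x_2, y_2) = (197·197 + 198·14·14, 197·14 + 14·197) = (77617, 5516)

197 14
77617 5516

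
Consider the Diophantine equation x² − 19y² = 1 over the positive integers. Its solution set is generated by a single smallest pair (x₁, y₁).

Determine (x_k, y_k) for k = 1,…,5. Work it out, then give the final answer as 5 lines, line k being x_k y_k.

√19 = [4; 2,1,3,1,2,8, …], period ℓ=6 (even) → k=5
i=0: a=4 ⇒ p=4, q=1
…
i=2: a=1 ⇒ p=13, q=3
…
i=4: a=1 ⇒ p=61, q=14
i=5: a=2 ⇒ p=170, q=39
→ (170, 39).  Check: 170²=28900, 19·39²=28899, difference 1.
(x_2, y_2) = (170·170 + 19·39·39, 170·39 + 39·170) = (57799, 13260)
(x_3, y_3) = (170·57799 + 19·39·13260, 170·13260 + 39·57799) = (19651490, 4508361)
(x_4, y_4) = (170·19651490 + 19·39·4508361, 170·4508361 + 39·19651490) = (6681448801, 1532829480)
(x_5, y_5) = (170·6681448801 + 19·39·1532829480, 170·1532829480 + 39·6681448801) = (2271672940850, 521157514839)

170 39
57799 13260
19651490 4508361
6681448801 1532829480
2271672940850 521157514839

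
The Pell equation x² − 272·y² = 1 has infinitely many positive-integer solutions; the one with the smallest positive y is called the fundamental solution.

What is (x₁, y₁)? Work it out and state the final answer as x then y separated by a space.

33 2

d=272: √d = [16; 2,32] (ℓ=2, even), read p_1/q_1
a_0=16:  p_0=16·1+0=16,  q_0=16·0+1=1
a_1=2:  p_1=2·16+1=33,  q_1=2·1+0=2
(x₁, y₁) = (33, 2);  33² − 272·2² = 1 ✓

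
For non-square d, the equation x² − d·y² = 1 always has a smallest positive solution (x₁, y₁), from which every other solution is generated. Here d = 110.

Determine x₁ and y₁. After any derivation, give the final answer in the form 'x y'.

21 2

√110 = [10; 2,20, …], period ℓ=2 (even) → k=1
a_0=10:  p_0=10·1+0=10,  q_0=10·0+1=1
a_1=2:  p_1=2·10+1=21,  q_1=2·1+0=2
(x₁, y₁) = (21, 2);  21² − 110·2² = 1 ✓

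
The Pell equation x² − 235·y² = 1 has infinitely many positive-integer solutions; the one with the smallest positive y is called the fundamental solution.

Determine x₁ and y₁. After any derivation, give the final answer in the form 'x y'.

46 3

√235 → a₀=15, period (3,30); ℓ=2 even so k=1
i=0: a=15 ⇒ p=15, q=1
i=1: a=3 ⇒ p=46, q=3
(x₁, y₁) = (46, 3);  46² − 235·3² = 1 ✓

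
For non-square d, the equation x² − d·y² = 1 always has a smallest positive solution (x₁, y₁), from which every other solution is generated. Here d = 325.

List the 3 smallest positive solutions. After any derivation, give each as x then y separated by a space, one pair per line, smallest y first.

[18; 36] for √325; ℓ=1 ⇒ convergent index 1
i=0: a=18 ⇒ p=18, q=1
i=1: a=36 ⇒ p=649, q=36
fundamental: x₁=649, y₁=36  (since 421201 − 325·1296 = 1)
k=2:  x_2 = 649·649+325·36·36 = 842401,  y_2 = 649·36+36·649 = 46728
k=3:  x_3 = 649·842401+325·36·46728 = 1093435849,  y_3 = 649·46728+36·842401 = 60652908

649 36
842401 46728
1093435849 60652908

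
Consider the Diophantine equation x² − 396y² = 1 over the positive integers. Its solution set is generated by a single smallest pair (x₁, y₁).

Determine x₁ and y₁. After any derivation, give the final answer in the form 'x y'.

√396 = [19; 1,8,1,38, …], period ℓ=4 (even) → k=3
i=0: a=19 ⇒ p=19, q=1
i=1: a=1 ⇒ p=20, q=1
i=2: a=8 ⇒ p=179, q=9
i=3: a=1 ⇒ p=199, q=10
fundamental: x₁=199, y₁=10  (since 39601 − 396·100 = 1)

199 10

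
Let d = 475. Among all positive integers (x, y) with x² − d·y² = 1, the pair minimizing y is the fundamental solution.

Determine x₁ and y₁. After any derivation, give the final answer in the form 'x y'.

57799 2652

√475 → a₀=21, period (1,3,1,6,2,6,1,3,1,42); ℓ=10 even so k=9
i=0: a=21 ⇒ p=21, q=1
i=1: a=1 ⇒ p=22, q=1
i=2: a=3 ⇒ p=87, q=4
…
i=4: a=6 ⇒ p=741, q=34
i=5: a=2 ⇒ p=1591, q=73
…
i=8: a=3 ⇒ p=45921, q=2107
i=9: a=1 ⇒ p=57799, q=2652
(x₁, y₁) = (57799, 2652);  57799² − 475·2652² = 1 ✓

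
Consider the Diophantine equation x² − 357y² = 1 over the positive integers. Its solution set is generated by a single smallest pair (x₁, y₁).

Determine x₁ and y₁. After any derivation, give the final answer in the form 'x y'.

d=357: √d = [18; 1,8,2,8,1,36] (ℓ=6, even), read p_5/q_5
step 0: (18, 1)  from 18·(1,0) + (0,1)
step 1: (19, 1)  from 1·(18,1) + (1,0)
step 2: (170, 9)  from 8·(19,1) + (18,1)
step 3: (359, 19)  from 2·(170,9) + (19,1)
step 4: (3042, 161)  from 8·(359,19) + (170,9)
step 5: (3401, 180)  from 1·(3042,161) + (359,19)
→ (3401, 180).  Check: 3401²=11566801, 357·180²=11566800, difference 1.

3401 180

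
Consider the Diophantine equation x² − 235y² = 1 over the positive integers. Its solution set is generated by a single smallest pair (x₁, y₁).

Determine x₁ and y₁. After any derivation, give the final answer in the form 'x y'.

46 3

[15; 3,30] for √235; ℓ=2 ⇒ convergent index 1
a_0=15:  p_0=15·1+0=15,  q_0=15·0+1=1
a_1=3:  p_1=3·15+1=46,  q_1=3·1+0=3
→ (46, 3).  Check: 46²=2116, 235·3²=2115, difference 1.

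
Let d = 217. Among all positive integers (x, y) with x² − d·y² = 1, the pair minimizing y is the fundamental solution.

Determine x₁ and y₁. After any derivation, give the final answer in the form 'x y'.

√217 → a₀=14, period (1,2,1,2,1,…,2,1,28); ℓ=16 even so k=15
k=0  a_k=14  p_k/q_k = 14/1
…
k=4  a_k=2  p_k/q_k = 162/11
k=5  a_k=1  p_k/q_k = 221/15
k=6  a_k=1  p_k/q_k = 383/26
k=7  a_k=9  p_k/q_k = 3668/249
k=8  a_k=4  p_k/q_k = 15055/1022
k=9  a_k=9  p_k/q_k = 139163/9447
…
k=11  a_k=1  p_k/q_k = 293381/19916
…
k=13  a_k=1  p_k/q_k = 1034361/70217
k=14  a_k=2  p_k/q_k = 2809702/190735
k=15  a_k=1  p_k/q_k = 3844063/260952
→ (3844063, 260952).  Check: 3844063²=14776820347969, 217·260952²=14776820347968, difference 1.

3844063 260952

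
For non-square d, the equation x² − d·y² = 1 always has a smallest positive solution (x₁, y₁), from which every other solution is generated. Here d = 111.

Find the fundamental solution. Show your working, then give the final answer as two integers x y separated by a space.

d=111: √d = [10; 1,1,6,1,1,20] (ℓ=6, even), read p_5/q_5
step 0: (10, 1)  from 10·(1,0) + (0,1)
step 1: (11, 1)  from 1·(10,1) + (1,0)
step 2: (21, 2)  from 1·(11,1) + (10,1)
step 3: (137, 13)  from 6·(21,2) + (11,1)
step 4: (158, 15)  from 1·(137,13) + (21,2)
step 5: (295, 28)  from 1·(158,15) + (137,13)
(x₁, y₁) = (295, 28);  295² − 111·28² = 1 ✓

295 28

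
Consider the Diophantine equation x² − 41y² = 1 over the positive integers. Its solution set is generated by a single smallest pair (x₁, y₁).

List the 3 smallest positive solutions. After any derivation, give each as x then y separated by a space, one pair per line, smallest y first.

2049 320
8396801 1311360
34410088449 5373952960

√41 → a₀=6, period (2,2,12); ℓ=3 odd so k=5
step 0: (6, 1)  from 6·(1,0) + (0,1)
step 1: (13, 2)  from 2·(6,1) + (1,0)
…
step 4: (826, 129)  from 2·(397,62) + (32,5)
step 5: (2049, 320)  from 2·(826,129) + (397,62)
fundamental: x₁=2049, y₁=320  (since 4198401 − 41·102400 = 1)
(2049+320√41)^2 = 8396801 + 1311360√41
(2049+320√41)^3 = 34410088449 + 5373952960√41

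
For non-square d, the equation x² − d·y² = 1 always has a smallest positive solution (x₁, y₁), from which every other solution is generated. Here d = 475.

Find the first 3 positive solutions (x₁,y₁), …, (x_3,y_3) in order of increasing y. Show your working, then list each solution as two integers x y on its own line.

57799 2652
6681448801 306565896
772362118440199 35438404443156

√475 = [21; 1,3,1,6,2,6,1,3,1,42, …], period ℓ=10 (even) → k=9
i=0: a=21 ⇒ p=21, q=1
…
i=5: a=2 ⇒ p=1591, q=73
…
i=7: a=1 ⇒ p=11878, q=545
i=8: a=3 ⇒ p=45921, q=2107
i=9: a=1 ⇒ p=57799, q=2652
fundamental: x₁=57799, y₁=2652  (since 3340724401 − 475·7033104 = 1)
k=2:  x_2 = 57799·57799+475·2652·2652 = 6681448801,  y_2 = 57799·2652+2652·57799 = 306565896
k=3:  x_3 = 57799·6681448801+475·2652·306565896 = 772362118440199,  y_3 = 57799·306565896+2652·6681448801 = 35438404443156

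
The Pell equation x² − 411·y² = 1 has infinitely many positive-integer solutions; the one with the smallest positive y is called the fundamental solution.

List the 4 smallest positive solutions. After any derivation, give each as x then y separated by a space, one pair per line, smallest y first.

d=411: √d = [20; 3,1,1,1,19,1,1,1,3,40] (ℓ=10, even), read p_9/q_9
k=0  a_k=20  p_k/q_k = 20/1
…
k=8  a_k=1  p_k/q_k = 13583/670
k=9  a_k=3  p_k/q_k = 49730/2453
(x₁, y₁) = (49730, 2453);  49730² − 411·2453² = 1 ✓
k=2:  x_2 = 49730·49730+411·2453·2453 = 4946145799,  y_2 = 49730·2453+2453·49730 = 243975380
k=3:  x_3 = 49730·4946145799+411·2453·243975380 = 491943661118810,  y_3 = 49730·243975380+2453·4946145799 = 24265791292347
k=4:  x_4 = 49730·491943661118810+411·2453·24265791292347 = 48928716529930696801,  y_4 = 49730·24265791292347+2453·491943661118810 = 2413475601692857240

49730 2453
4946145799 243975380
491943661118810 24265791292347
48928716529930696801 2413475601692857240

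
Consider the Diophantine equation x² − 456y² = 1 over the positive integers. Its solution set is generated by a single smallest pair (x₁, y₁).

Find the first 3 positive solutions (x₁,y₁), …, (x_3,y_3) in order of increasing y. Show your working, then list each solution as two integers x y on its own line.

√456 = [21; 2,1,4,1,2,42, …], period ℓ=6 (even) → k=5
k=0  a_k=21  p_k/q_k = 21/1
…
k=2  a_k=1  p_k/q_k = 64/3
k=3  a_k=4  p_k/q_k = 299/14
k=4  a_k=1  p_k/q_k = 363/17
k=5  a_k=2  p_k/q_k = 1025/48
(x₁, y₁) = (1025, 48);  1025² − 456·48² = 1 ✓
n=2: (1025,48)∘(1025,48) = (1025·1025+456·48·48, 1025·48+48·1025) = (2101249,98400)
n=3: (2101249,98400)∘(1025,48) = (1025·2101249+456·48·98400, 1025·98400+48·2101249) = (4307559425,201719952)

1025 48
2101249 98400
4307559425 201719952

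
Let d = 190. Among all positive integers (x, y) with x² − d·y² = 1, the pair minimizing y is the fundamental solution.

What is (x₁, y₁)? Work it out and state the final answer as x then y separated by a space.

52021 3774

√190 → a₀=13, period (1,3,1,1,1,…,3,1,26); ℓ=14 even so k=13
k=0  a_k=13  p_k/q_k = 13/1
k=1  a_k=1  p_k/q_k = 14/1
k=2  a_k=3  p_k/q_k = 55/4
…
k=5  a_k=1  p_k/q_k = 193/14
k=6  a_k=2  p_k/q_k = 510/37
…
k=8  a_k=2  p_k/q_k = 2936/213
…
k=10  a_k=1  p_k/q_k = 7085/514
k=11  a_k=1  p_k/q_k = 11234/815
k=12  a_k=3  p_k/q_k = 40787/2959
k=13  a_k=1  p_k/q_k = 52021/3774
→ (52021, 3774).  Check: 52021²=2706184441, 190·3774²=2706184440, difference 1.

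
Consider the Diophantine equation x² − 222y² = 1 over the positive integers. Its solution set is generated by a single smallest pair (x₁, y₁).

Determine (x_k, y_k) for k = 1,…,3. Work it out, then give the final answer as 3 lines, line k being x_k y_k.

[14; 1,8,1,28] for √222; ℓ=4 ⇒ convergent index 3
a_0=14:  p_0=14·1+0=14,  q_0=14·0+1=1
…
a_2=8:  p_2=8·15+14=134,  q_2=8·1+1=9
a_3=1:  p_3=1·134+15=149,  q_3=1·9+1=10
→ (149, 10).  Check: 149²=22201, 222·10²=22200, difference 1.
n=2: (149,10)∘(149,10) = (149·149+222·10·10, 149·10+10·149) = (44401,2980)
n=3: (44401,2980)∘(149,10) = (149·44401+222·10·2980, 149·2980+10·44401) = (13231349,888030)

149 10
44401 2980
13231349 888030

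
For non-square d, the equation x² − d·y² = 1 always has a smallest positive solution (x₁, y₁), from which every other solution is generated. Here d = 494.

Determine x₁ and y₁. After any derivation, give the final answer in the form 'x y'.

73035 3286

[22; 4,2,2,1,2,1,2,2,4,44] for √494; ℓ=10 ⇒ convergent index 9
a_0=22:  p_0=22·1+0=22,  q_0=22·0+1=1
…
a_3=2:  p_3=2·200+89=489,  q_3=2·9+4=22
a_4=1:  p_4=1·489+200=689,  q_4=1·22+9=31
a_5=2:  p_5=2·689+489=1867,  q_5=2·31+22=84
a_6=1:  p_6=1·1867+689=2556,  q_6=1·84+31=115
a_7=2:  p_7=2·2556+1867=6979,  q_7=2·115+84=314
a_8=2:  p_8=2·6979+2556=16514,  q_8=2·314+115=743
a_9=4:  p_9=4·16514+6979=73035,  q_9=4·743+314=3286
fundamental: x₁=73035, y₁=3286  (since 5334111225 − 494·10797796 = 1)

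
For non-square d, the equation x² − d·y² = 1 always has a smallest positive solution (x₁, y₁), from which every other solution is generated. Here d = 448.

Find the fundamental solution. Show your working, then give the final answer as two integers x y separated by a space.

√448 = [21; 6,42, …], period ℓ=2 (even) → k=1
a_0=21:  p_0=21·1+0=21,  q_0=21·0+1=1
a_1=6:  p_1=6·21+1=127,  q_1=6·1+0=6
fundamental: x₁=127, y₁=6  (since 16129 − 448·36 = 1)

127 6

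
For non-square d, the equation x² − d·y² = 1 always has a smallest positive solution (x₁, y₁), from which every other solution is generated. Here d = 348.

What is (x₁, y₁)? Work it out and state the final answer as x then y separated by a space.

d=348: √d = [18; 1,1,1,8,1,1,1,36] (ℓ=8, even), read p_7/q_7
a_0=18:  p_0=18·1+0=18,  q_0=18·0+1=1
a_1=1:  p_1=1·18+1=19,  q_1=1·1+0=1
…
a_4=8:  p_4=8·56+37=485,  q_4=8·3+2=26
…
a_6=1:  p_6=1·541+485=1026,  q_6=1·29+26=55
a_7=1:  p_7=1·1026+541=1567,  q_7=1·55+29=84
fundamental: x₁=1567, y₁=84  (since 2455489 − 348·7056 = 1)

1567 84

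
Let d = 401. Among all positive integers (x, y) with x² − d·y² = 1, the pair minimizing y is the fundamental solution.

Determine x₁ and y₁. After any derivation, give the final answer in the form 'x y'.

√401 = [20; 40, …], period ℓ=1 (odd) → k=1
step 0: (20, 1)  from 20·(1,0) + (0,1)
step 1: (801, 40)  from 40·(20,1) + (1,0)
fundamental: x₁=801, y₁=40  (since 641601 − 401·1600 = 1)

801 40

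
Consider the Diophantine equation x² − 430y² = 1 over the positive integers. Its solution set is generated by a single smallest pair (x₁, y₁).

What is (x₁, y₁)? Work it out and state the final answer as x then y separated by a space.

2862251 138030

√430 = [20; 1,2,1,3,1,…,2,1,40, …], period ℓ=14 (even) → k=13
step 0: (20, 1)  from 20·(1,0) + (0,1)
…
step 3: (83, 4)  from 1·(62,3) + (21,1)
…
step 5: (394, 19)  from 1·(311,15) + (83,4)
step 6: (2675, 129)  from 6·(394,19) + (311,15)
step 7: (21794, 1051)  from 8·(2675,129) + (394,19)
…
step 11: (754371, 36379)  from 1·(599138,28893) + (155233,7486)
step 12: (2107880, 101651)  from 2·(754371,36379) + (599138,28893)
step 13: (2862251, 138030)  from 1·(2107880,101651) + (754371,36379)
fundamental: x₁=2862251, y₁=138030  (since 8192480787001 − 430·19052280900 = 1)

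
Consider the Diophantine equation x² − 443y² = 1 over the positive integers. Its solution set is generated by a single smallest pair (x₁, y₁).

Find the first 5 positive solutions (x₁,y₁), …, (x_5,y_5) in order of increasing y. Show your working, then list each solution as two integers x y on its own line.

[21; 21,42] for √443; ℓ=2 ⇒ convergent index 1
a_0=21:  p_0=21·1+0=21,  q_0=21·0+1=1
a_1=21:  p_1=21·21+1=442,  q_1=21·1+0=21
→ (442, 21).  Check: 442²=195364, 443·21²=195363, difference 1.
k=2:  x_2 = 442·442+443·21·21 = 390727,  y_2 = 442·21+21·442 = 18564
k=3:  x_3 = 442·390727+443·21·18564 = 345402226,  y_3 = 442·18564+21·390727 = 16410555
k=4:  x_4 = 442·345402226+443·21·16410555 = 305335177057,  y_4 = 442·16410555+21·345402226 = 14506912056
k=5:  x_5 = 442·305335177057+443·21·14506912056 = 269915951116162,  y_5 = 442·14506912056+21·305335177057 = 12824093846949

442 21
390727 18564
345402226 16410555
305335177057 14506912056
269915951116162 12824093846949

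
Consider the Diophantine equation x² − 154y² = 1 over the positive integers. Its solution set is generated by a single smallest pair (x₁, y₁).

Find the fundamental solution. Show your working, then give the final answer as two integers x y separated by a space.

[12; 2,2,3,1,2,1,3,2,2,24] for √154; ℓ=10 ⇒ convergent index 9
i=0: a=12 ⇒ p=12, q=1
i=1: a=2 ⇒ p=25, q=2
…
i=3: a=3 ⇒ p=211, q=17
i=4: a=1 ⇒ p=273, q=22
…
i=6: a=1 ⇒ p=1030, q=83
i=7: a=3 ⇒ p=3847, q=310
i=8: a=2 ⇒ p=8724, q=703
i=9: a=2 ⇒ p=21295, q=1716
→ (21295, 1716).  Check: 21295²=453477025, 154·1716²=453477024, difference 1.

21295 1716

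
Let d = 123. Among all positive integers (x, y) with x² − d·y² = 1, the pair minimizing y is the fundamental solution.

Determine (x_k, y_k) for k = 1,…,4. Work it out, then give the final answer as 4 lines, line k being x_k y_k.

122 11
29767 2684
7263026 654885
1772148577 159789256

d=123: √d = [11; 11,22] (ℓ=2, even), read p_1/q_1
k=0  a_k=11  p_k/q_k = 11/1
k=1  a_k=11  p_k/q_k = 122/11
→ (122, 11).  Check: 122²=14884, 123·11²=14883, difference 1.
n=2: (122,11)∘(122,11) = (122·122+123·11·11, 122·11+11·122) = (29767,2684)
n=3: (29767,2684)∘(122,11) = (122·29767+123·11·2684, 122·2684+11·29767) = (7263026,654885)
n=4: (7263026,654885)∘(122,11) = (122·7263026+123·11·654885, 122·654885+11·7263026) = (1772148577,159789256)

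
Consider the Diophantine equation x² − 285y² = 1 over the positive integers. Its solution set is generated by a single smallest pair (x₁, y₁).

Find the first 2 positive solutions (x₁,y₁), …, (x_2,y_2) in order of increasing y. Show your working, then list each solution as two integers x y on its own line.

d=285: √d = [16; 1,7,2,7,1,32] (ℓ=6, even), read p_5/q_5
k=0  a_k=16  p_k/q_k = 16/1
…
k=4  a_k=7  p_k/q_k = 2144/127
k=5  a_k=1  p_k/q_k = 2431/144
fundamental: x₁=2431, y₁=144  (since 5909761 − 285·20736 = 1)
n=2: (2431,144)∘(2431,144) = (2431·2431+285·144·144, 2431·144+144·2431) = (11819521,700128)

2431 144
11819521 700128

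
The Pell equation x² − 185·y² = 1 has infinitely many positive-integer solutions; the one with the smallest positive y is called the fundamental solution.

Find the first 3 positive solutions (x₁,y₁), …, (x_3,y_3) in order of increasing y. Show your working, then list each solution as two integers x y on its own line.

d=185: √d = [13; 1,1,1,1,26] (ℓ=5, odd), read p_9/q_9
k=0  a_k=13  p_k/q_k = 13/1
k=1  a_k=1  p_k/q_k = 14/1
…
k=7  a_k=1  p_k/q_k = 3686/271
k=8  a_k=1  p_k/q_k = 5563/409
k=9  a_k=1  p_k/q_k = 9249/680
→ (9249, 680).  Check: 9249²=85544001, 185·680²=85544000, difference 1.
n=2: (9249,680)∘(9249,680) = (9249·9249+185·680·680, 9249·680+680·9249) = (171088001,12578640)
n=3: (171088001,12578640)∘(9249,680) = (9249·171088001+185·680·12578640, 9249·12578640+680·171088001) = (3164785833249,232679682040)

9249 680
171088001 12578640
3164785833249 232679682040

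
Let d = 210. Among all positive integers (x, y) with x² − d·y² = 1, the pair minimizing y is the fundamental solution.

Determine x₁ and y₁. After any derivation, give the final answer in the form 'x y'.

√210 = [14; 2,28, …], period ℓ=2 (even) → k=1
a_0=14:  p_0=14·1+0=14,  q_0=14·0+1=1
a_1=2:  p_1=2·14+1=29,  q_1=2·1+0=2
(x₁, y₁) = (29, 2);  29² − 210·2² = 1 ✓

29 2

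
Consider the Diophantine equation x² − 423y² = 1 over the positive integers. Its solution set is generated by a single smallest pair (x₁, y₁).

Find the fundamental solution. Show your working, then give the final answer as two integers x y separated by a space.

d=423: √d = [20; 1,1,3,4,3,1,1,40] (ℓ=8, even), read p_7/q_7
a_0=20:  p_0=20·1+0=20,  q_0=20·0+1=1
a_1=1:  p_1=1·20+1=21,  q_1=1·1+0=1
a_2=1:  p_2=1·21+20=41,  q_2=1·1+1=2
a_3=3:  p_3=3·41+21=144,  q_3=3·2+1=7
…
a_5=3:  p_5=3·617+144=1995,  q_5=3·30+7=97
a_6=1:  p_6=1·1995+617=2612,  q_6=1·97+30=127
a_7=1:  p_7=1·2612+1995=4607,  q_7=1·127+97=224
fundamental: x₁=4607, y₁=224  (since 21224449 − 423·50176 = 1)

4607 224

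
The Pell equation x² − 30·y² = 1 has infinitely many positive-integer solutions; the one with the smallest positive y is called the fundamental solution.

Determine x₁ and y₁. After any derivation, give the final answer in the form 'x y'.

11 2

[5; 2,10] for √30; ℓ=2 ⇒ convergent index 1
a_0=5:  p_0=5·1+0=5,  q_0=5·0+1=1
a_1=2:  p_1=2·5+1=11,  q_1=2·1+0=2
(x₁, y₁) = (11, 2);  11² − 30·2² = 1 ✓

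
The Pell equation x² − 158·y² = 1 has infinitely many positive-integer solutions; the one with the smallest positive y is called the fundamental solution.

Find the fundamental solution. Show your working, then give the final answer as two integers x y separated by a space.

d=158: √d = [12; 1,1,3,12,3,1,1,24] (ℓ=8, even), read p_7/q_7
k=0  a_k=12  p_k/q_k = 12/1
…
k=2  a_k=1  p_k/q_k = 25/2
k=3  a_k=3  p_k/q_k = 88/7
…
k=6  a_k=1  p_k/q_k = 4412/351
k=7  a_k=1  p_k/q_k = 7743/616
(x₁, y₁) = (7743, 616);  7743² − 158·616² = 1 ✓

7743 616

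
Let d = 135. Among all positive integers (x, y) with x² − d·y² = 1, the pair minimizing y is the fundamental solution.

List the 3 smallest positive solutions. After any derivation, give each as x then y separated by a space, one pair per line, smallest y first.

244 21
119071 10248
58106404 5001003

d=135: √d = [11; 1,1,1,1,1,1,1,22] (ℓ=8, even), read p_7/q_7
step 0: (11, 1)  from 11·(1,0) + (0,1)
step 1: (12, 1)  from 1·(11,1) + (1,0)
…
step 3: (35, 3)  from 1·(23,2) + (12,1)
step 4: (58, 5)  from 1·(35,3) + (23,2)
step 5: (93, 8)  from 1·(58,5) + (35,3)
step 6: (151, 13)  from 1·(93,8) + (58,5)
step 7: (244, 21)  from 1·(151,13) + (93,8)
fundamental: x₁=244, y₁=21  (since 59536 − 135·441 = 1)
n=2: (244,21)∘(244,21) = (244·244+135·21·21, 244·21+21·244) = (119071,10248)
n=3: (119071,10248)∘(244,21) = (244·119071+135·21·10248, 244·10248+21·119071) = (58106404,5001003)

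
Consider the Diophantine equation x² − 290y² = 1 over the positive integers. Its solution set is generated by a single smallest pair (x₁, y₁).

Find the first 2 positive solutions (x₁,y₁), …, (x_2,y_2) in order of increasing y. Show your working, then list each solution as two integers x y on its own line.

d=290: √d = [17; 34] (ℓ=1, odd), read p_1/q_1
i=0: a=17 ⇒ p=17, q=1
i=1: a=34 ⇒ p=579, q=34
→ (579, 34).  Check: 579²=335241, 290·34²=335240, difference 1.
k=2:  x_2 = 579·579+290·34·34 = 670481,  y_2 = 579·34+34·579 = 39372

579 34
670481 39372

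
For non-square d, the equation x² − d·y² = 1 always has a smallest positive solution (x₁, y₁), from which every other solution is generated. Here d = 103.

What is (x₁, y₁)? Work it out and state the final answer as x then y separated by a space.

√103 = [10; 6,1,2,1,1,9,1,1,2,1,6,20, …], period ℓ=12 (even) → k=11
i=0: a=10 ⇒ p=10, q=1
…
i=2: a=1 ⇒ p=71, q=7
…
i=4: a=1 ⇒ p=274, q=27
…
i=6: a=9 ⇒ p=4567, q=450
i=7: a=1 ⇒ p=5044, q=497
i=8: a=1 ⇒ p=9611, q=947
i=9: a=2 ⇒ p=24266, q=2391
i=10: a=1 ⇒ p=33877, q=3338
i=11: a=6 ⇒ p=227528, q=22419
→ (227528, 22419).  Check: 227528²=51768990784, 103·22419²=51768990783, difference 1.

227528 22419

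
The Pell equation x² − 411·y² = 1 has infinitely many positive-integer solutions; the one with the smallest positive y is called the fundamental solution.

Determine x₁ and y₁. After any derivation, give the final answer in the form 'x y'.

49730 2453

√411 = [20; 3,1,1,1,19,1,1,1,3,40, …], period ℓ=10 (even) → k=9
k=0  a_k=20  p_k/q_k = 20/1
k=1  a_k=3  p_k/q_k = 61/3
…
k=3  a_k=1  p_k/q_k = 142/7
…
k=5  a_k=19  p_k/q_k = 4379/216
…
k=8  a_k=1  p_k/q_k = 13583/670
k=9  a_k=3  p_k/q_k = 49730/2453
fundamental: x₁=49730, y₁=2453  (since 2473072900 − 411·6017209 = 1)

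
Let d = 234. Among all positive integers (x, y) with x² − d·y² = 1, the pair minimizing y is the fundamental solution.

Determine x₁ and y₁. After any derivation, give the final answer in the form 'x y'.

√234 = [15; 3,2,1,2,1,2,3,30, …], period ℓ=8 (even) → k=7
i=0: a=15 ⇒ p=15, q=1
…
i=2: a=2 ⇒ p=107, q=7
i=3: a=1 ⇒ p=153, q=10
i=4: a=2 ⇒ p=413, q=27
…
i=6: a=2 ⇒ p=1545, q=101
i=7: a=3 ⇒ p=5201, q=340
fundamental: x₁=5201, y₁=340  (since 27050401 − 234·115600 = 1)

5201 340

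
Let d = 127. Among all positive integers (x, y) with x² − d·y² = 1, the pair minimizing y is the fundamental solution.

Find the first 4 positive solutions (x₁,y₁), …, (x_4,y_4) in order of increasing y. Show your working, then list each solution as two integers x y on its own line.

√127 = [11; 3,1,2,2,7,11,7,2,2,1,3,22, …], period ℓ=12 (even) → k=11
a_0=11:  p_0=11·1+0=11,  q_0=11·0+1=1
…
a_3=2:  p_3=2·45+34=124,  q_3=2·4+3=11
a_4=2:  p_4=2·124+45=293,  q_4=2·11+4=26
a_5=7:  p_5=7·293+124=2175,  q_5=7·26+11=193
…
a_10=1:  p_10=1·906941+367620=1274561,  q_10=1·80478+32621=113099
a_11=3:  p_11=3·1274561+906941=4730624,  q_11=3·113099+80478=419775
(x₁, y₁) = (4730624, 419775);  4730624² − 127·419775² = 1 ✓
n=2: (4730624,419775)∘(4730624,419775) = (4730624·4730624+127·419775·419775, 4730624·419775+419775·4730624) = (44757606858751,3971595379200)
n=3: (44757606858751,3971595379200)∘(4730624,419775) = (4730624·44757606858751+127·419775·3971595379200, 4730624·3971595379200+419775·44757606858751) = (423462818377139450624,37576248838264821825)
n=4: (423462818377139450624,37576248838264821825)∘(4730624,419775) = (4730624·423462818377139450624+127·419775·37576248838264821825, 4730624·37576248838264821825+419775·423462818377139450624) = (4006486743445029115330560001,355518209168531397366758400)

4730624 419775
44757606858751 3971595379200
423462818377139450624 37576248838264821825
4006486743445029115330560001 355518209168531397366758400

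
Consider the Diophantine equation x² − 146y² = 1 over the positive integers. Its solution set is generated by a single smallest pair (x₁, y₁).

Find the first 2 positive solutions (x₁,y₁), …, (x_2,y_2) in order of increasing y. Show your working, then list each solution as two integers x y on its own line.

145 12
42049 3480

√146 = [12; 12,24, …], period ℓ=2 (even) → k=1
k=0  a_k=12  p_k/q_k = 12/1
k=1  a_k=12  p_k/q_k = 145/12
(x₁, y₁) = (145, 12);  145² − 146·12² = 1 ✓
k=2:  x_2 = 145·145+146·12·12 = 42049,  y_2 = 145·12+12·145 = 3480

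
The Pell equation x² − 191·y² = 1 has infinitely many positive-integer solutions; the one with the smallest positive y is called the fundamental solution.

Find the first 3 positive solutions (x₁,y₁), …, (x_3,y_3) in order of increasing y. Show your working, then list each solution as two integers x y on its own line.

8994000 650783
161784071999999 11706284604000
2910171887135973018000 210572647456751349217

[13; 1,4,1,1,3,…,4,1,26] for √191; ℓ=16 ⇒ convergent index 15
i=0: a=13 ⇒ p=13, q=1
…
i=5: a=3 ⇒ p=539, q=39
i=6: a=2 ⇒ p=1230, q=89
…
i=10: a=2 ⇒ p=207083, q=14984
…
i=12: a=1 ⇒ p=911765, q=65973
i=13: a=1 ⇒ p=1616447, q=116962
i=14: a=4 ⇒ p=7377553, q=533821
i=15: a=1 ⇒ p=8994000, q=650783
fundamental: x₁=8994000, y₁=650783  (since 80892036000000 − 191·423518513089 = 1)
k=2:  x_2 = 8994000·8994000+191·650783·650783 = 161784071999999,  y_2 = 8994000·650783+650783·8994000 = 11706284604000
k=3:  x_3 = 8994000·161784071999999+191·650783·11706284604000 = 2910171887135973018000,  y_3 = 8994000·11706284604000+650783·161784071999999 = 210572647456751349217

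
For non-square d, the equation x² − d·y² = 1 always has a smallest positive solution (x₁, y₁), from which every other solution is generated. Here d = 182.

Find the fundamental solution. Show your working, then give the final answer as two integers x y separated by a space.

27 2

[13; 2,26] for √182; ℓ=2 ⇒ convergent index 1
step 0: (13, 1)  from 13·(1,0) + (0,1)
step 1: (27, 2)  from 2·(13,1) + (1,0)
→ (27, 2).  Check: 27²=729, 182·2²=728, difference 1.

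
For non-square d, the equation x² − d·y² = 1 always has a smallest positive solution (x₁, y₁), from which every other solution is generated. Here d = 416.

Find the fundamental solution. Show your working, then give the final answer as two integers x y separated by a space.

5201 255

d=416: √d = [20; 2,1,1,9,1,1,2,40] (ℓ=8, even), read p_7/q_7
step 0: (20, 1)  from 20·(1,0) + (0,1)
step 1: (41, 2)  from 2·(20,1) + (1,0)
step 2: (61, 3)  from 1·(41,2) + (20,1)
step 3: (102, 5)  from 1·(61,3) + (41,2)
step 4: (979, 48)  from 9·(102,5) + (61,3)
…
step 6: (2060, 101)  from 1·(1081,53) + (979,48)
step 7: (5201, 255)  from 2·(2060,101) + (1081,53)
→ (5201, 255).  Check: 5201²=27050401, 416·255²=27050400, difference 1.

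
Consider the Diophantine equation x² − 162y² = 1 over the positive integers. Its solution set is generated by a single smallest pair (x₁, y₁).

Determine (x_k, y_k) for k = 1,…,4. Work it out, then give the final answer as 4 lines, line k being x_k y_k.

[12; 1,2,1,2,12,2,1,2,1,24] for √162; ℓ=10 ⇒ convergent index 9
i=0: a=12 ⇒ p=12, q=1
…
i=5: a=12 ⇒ p=1731, q=136
…
i=7: a=1 ⇒ p=5333, q=419
i=8: a=2 ⇒ p=14268, q=1121
i=9: a=1 ⇒ p=19601, q=1540
(x₁, y₁) = (19601, 1540);  19601² − 162·1540² = 1 ✓
n=2: (19601,1540)∘(19601,1540) = (19601·19601+162·1540·1540, 19601·1540+1540·19601) = (768398401,60371080)
n=3: (768398401,60371080)∘(19601,1540) = (19601·768398401+162·1540·60371080, 19601·60371080+1540·768398401) = (30122754096401,2366667076620)
n=4: (30122754096401,2366667076620)∘(19601,1540) = (19601·30122754096401+162·1540·2366667076620, 19601·2366667076620+1540·30122754096401) = (1180872205318713601,92778082677286160)

19601 1540
768398401 60371080
30122754096401 2366667076620
1180872205318713601 92778082677286160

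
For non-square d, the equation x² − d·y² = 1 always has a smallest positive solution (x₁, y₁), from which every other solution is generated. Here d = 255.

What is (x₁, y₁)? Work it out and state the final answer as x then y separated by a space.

√255 = [15; 1,30, …], period ℓ=2 (even) → k=1
i=0: a=15 ⇒ p=15, q=1
i=1: a=1 ⇒ p=16, q=1
(x₁, y₁) = (16, 1);  16² − 255·1² = 1 ✓

16 1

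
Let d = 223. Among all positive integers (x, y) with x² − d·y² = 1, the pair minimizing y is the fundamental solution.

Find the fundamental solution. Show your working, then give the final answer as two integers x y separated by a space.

√223 = [14; 1,13,1,28, …], period ℓ=4 (even) → k=3
k=0  a_k=14  p_k/q_k = 14/1
…
k=2  a_k=13  p_k/q_k = 209/14
k=3  a_k=1  p_k/q_k = 224/15
fundamental: x₁=224, y₁=15  (since 50176 − 223·225 = 1)

224 15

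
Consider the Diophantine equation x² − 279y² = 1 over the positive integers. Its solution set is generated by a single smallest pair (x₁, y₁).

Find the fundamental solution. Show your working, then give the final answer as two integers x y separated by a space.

d=279: √d = [16; 1,2,2,1,2,2,1,32] (ℓ=8, even), read p_7/q_7
i=0: a=16 ⇒ p=16, q=1
i=1: a=1 ⇒ p=17, q=1
i=2: a=2 ⇒ p=50, q=3
i=3: a=2 ⇒ p=117, q=7
…
i=5: a=2 ⇒ p=451, q=27
i=6: a=2 ⇒ p=1069, q=64
i=7: a=1 ⇒ p=1520, q=91
(x₁, y₁) = (1520, 91);  1520² − 279·91² = 1 ✓

1520 91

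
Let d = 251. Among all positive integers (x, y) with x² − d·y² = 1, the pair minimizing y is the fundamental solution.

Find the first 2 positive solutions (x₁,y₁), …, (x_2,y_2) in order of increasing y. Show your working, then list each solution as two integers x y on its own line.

3674890 231957
27009633024199 1704832919460

√251 = [15; 1,5,2,1,2,…,5,1,30, …], period ℓ=14 (even) → k=13
a_0=15:  p_0=15·1+0=15,  q_0=15·0+1=1
a_1=1:  p_1=1·15+1=16,  q_1=1·1+0=1
…
a_6=2:  p_6=2·808+301=1917,  q_6=2·51+19=121
…
a_9=2:  p_9=2·61043+29563=151649,  q_9=2·3853+1866=9572
a_10=1:  p_10=1·151649+61043=212692,  q_10=1·9572+3853=13425
…
a_12=5:  p_12=5·577033+212692=3097857,  q_12=5·36422+13425=195535
a_13=1:  p_13=1·3097857+577033=3674890,  q_13=1·195535+36422=231957
→ (3674890, 231957).  Check: 3674890²=13504816512100, 251·231957²=13504816512099, difference 1.
(x_2, y_2) = (3674890·3674890 + 251·231957·231957, 3674890·231957 + 231957·3674890) = (27009633024199, 1704832919460)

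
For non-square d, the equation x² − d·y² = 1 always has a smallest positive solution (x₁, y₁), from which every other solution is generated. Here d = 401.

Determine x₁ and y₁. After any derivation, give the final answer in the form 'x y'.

801 40

[20; 40] for √401; ℓ=1 ⇒ convergent index 1
i=0: a=20 ⇒ p=20, q=1
i=1: a=40 ⇒ p=801, q=40
→ (801, 40).  Check: 801²=641601, 401·40²=641600, difference 1.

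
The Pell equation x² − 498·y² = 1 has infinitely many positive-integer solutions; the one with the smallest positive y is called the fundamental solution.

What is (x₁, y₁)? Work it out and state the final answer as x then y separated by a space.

√498 → a₀=22, period (3,6,22,6,3,44); ℓ=6 even so k=5
i=0: a=22 ⇒ p=22, q=1
i=1: a=3 ⇒ p=67, q=3
i=2: a=6 ⇒ p=424, q=19
i=3: a=22 ⇒ p=9395, q=421
i=4: a=6 ⇒ p=56794, q=2545
i=5: a=3 ⇒ p=179777, q=8056
(x₁, y₁) = (179777, 8056);  179777² − 498·8056² = 1 ✓

179777 8056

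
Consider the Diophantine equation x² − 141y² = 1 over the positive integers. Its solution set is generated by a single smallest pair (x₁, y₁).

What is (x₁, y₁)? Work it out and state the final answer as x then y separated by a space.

[11; 1,6,1,22] for √141; ℓ=4 ⇒ convergent index 3
a_0=11:  p_0=11·1+0=11,  q_0=11·0+1=1
…
a_2=6:  p_2=6·12+11=83,  q_2=6·1+1=7
a_3=1:  p_3=1·83+12=95,  q_3=1·7+1=8
(x₁, y₁) = (95, 8);  95² − 141·8² = 1 ✓

95 8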